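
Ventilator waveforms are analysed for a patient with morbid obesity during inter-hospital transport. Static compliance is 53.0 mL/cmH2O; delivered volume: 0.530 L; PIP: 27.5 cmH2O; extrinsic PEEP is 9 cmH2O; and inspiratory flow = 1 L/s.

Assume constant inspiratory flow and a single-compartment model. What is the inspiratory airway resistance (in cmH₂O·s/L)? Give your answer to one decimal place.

8.5

Equation of motion (constant flow): PIP = Vt/C + R·V̇ + PEEP.
R·V̇ = PIP − Vt/C − PEEP = 27.5 − 530/53.0 − 9 = 27.5 − 10.0 − 9 = 8.5 cmH2O.
R = 8.5 / 1 = 8.5 cmH2O·s/L.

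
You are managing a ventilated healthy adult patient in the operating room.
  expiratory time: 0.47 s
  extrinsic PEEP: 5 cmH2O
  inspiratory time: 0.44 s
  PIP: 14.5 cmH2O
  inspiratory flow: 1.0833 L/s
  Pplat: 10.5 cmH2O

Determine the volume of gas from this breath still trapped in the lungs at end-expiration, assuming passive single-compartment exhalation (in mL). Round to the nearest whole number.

110

Vt = flow × Ti = 1.0833 L/s × 0.44 s × 1000 mL/L = 476.65 mL.
R = (PIP − Pplat)/V̇ = (14.5 − 10.5) / 1.0833 = 4.0/1.0833 = 3.692 cmH2O·s/L.
C = Vt/(Pplat − PEEP) = 476.65 / (10.5 − 5) = 476.65/5.5 = 86.664 mL/cmH2O.
τ = R × C = 3.692 × 0.08666 L/cmH2O = 0.3199 s.
Fraction remaining = e^(−Te/τ) = e^(−0.47/0.3199) = 0.2301.
Trapped volume = 476.65 × 0.2301 = 109.68 mL.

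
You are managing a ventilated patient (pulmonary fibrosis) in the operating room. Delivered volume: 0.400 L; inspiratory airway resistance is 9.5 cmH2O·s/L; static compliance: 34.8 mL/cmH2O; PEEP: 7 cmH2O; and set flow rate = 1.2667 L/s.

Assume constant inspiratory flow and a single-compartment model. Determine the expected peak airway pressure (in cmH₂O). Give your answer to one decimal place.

30.5

Equation of motion (constant flow): PIP = Vt/C + R·V̇ + PEEP.
PIP = 400/34.8 + 9.5×1.2667 + 7 = 11.494 + 12.034 + 7 = 30.528 cmH2O.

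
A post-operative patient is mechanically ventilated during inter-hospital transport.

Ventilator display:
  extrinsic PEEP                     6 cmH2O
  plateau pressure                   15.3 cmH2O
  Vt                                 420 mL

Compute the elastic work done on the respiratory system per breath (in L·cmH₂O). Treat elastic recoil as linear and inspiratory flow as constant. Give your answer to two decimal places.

1.95

Elastic work ≈ ½ × (Pplat − PEEP) × Vt = 0.5 × (15.3 − 6) × 0.420 L = 0.5 × 9.3 × 0.420 = 1.953 L·cmH2O.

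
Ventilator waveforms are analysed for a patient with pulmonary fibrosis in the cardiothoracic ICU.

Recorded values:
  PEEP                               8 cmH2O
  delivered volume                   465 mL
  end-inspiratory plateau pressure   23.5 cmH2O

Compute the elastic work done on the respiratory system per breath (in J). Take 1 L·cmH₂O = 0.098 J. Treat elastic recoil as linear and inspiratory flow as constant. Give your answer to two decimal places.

Elastic work ≈ ½ × (Pplat − PEEP) × Vt = 0.5 × (23.5 − 8) × 0.465 L = 0.5 × 15.5 × 0.465 = 3.604 L·cmH2O.
× 0.098 J/(L·cmH2O) → 0.3532 J.

0.35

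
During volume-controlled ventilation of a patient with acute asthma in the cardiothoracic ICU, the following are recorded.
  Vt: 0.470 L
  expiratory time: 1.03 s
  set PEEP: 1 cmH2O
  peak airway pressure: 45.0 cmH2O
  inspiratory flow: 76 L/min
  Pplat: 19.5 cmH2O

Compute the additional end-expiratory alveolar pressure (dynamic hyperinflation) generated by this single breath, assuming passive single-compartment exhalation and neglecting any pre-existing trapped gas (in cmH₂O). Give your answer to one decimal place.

2.5

Flow: 76 L/min ÷ 60 = 1.2667 L/s.
R = (PIP − Pplat)/V̇ = (45.0 − 19.5) / 1.2667 = 25.5/1.2667 = 20.131 cmH2O·s/L.
C = Vt/(Pplat − PEEP) = 470.0 / (19.5 − 1) = 470.0/18.5 = 25.405 mL/cmH2O.
τ = R × C = 20.131 × 0.02541 L/cmH2O = 0.5115 s.
Fraction remaining = e^(−Te/τ) = e^(−1.03/0.5115) = 0.1335; trapped volume = 470.0 × 0.1335 = 62.745 mL.
Additional alveolar pressure from trapping ≈ V_trapped / C = 62.745 / 25.405 = 2.47 cmH2O.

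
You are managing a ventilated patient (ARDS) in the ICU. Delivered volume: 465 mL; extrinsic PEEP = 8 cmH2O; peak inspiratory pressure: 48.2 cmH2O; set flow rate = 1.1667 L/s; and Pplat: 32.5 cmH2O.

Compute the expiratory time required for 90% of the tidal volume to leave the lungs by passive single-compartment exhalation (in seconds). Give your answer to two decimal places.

0.59

R = (PIP − Pplat)/V̇ = (48.2 − 32.5) / 1.1667 = 15.7/1.1667 = 13.457 cmH2O·s/L.
C = Vt/(Pplat − PEEP) = 465.0 / (32.5 − 8) = 465.0/24.5 = 18.98 mL/cmH2O.
τ = R × C = 13.457 × 0.01898 L/cmH2O = 0.2554 s.
t = −τ·ln(1 − 0.90) = −0.2554·ln(0.1) = 0.5881 s.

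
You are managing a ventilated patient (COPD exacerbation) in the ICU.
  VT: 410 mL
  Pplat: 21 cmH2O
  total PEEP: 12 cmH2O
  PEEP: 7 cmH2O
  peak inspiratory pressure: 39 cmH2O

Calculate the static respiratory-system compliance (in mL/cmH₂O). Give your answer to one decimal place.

45.6

End-expiratory occlusion gives total PEEP = 12 cmH2O (intrinsic PEEP = 12 − 7 = 5). Use total PEEP for the elastic gradient.
Cstat = Vt / (Pplat − PEEPtotal) = 410 / (21 − 12) = 410 / 9.0 = 45.556 mL/cmH2O.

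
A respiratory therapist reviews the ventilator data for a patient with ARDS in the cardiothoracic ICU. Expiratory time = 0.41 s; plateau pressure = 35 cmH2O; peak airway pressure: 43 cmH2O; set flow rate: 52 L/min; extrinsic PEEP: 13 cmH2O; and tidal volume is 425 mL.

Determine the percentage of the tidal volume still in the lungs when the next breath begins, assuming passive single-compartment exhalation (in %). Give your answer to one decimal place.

Flow: 52 L/min ÷ 60 = 0.8667 L/s.
R = (PIP − Pplat)/V̇ = (43 − 35) / 0.8667 = 8.0/0.8667 = 9.23 cmH2O·s/L.
C = Vt/(Pplat − PEEP) = 425.0 / (35 − 13) = 425.0/22.0 = 19.318 mL/cmH2O.
τ = R × C = 9.23 × 0.01932 L/cmH2O = 0.1783 s.
Fraction remaining at end-expiration = e^(−Te/τ) = e^(−0.41/0.1783) = 0.1003 → 10.03%.

10.0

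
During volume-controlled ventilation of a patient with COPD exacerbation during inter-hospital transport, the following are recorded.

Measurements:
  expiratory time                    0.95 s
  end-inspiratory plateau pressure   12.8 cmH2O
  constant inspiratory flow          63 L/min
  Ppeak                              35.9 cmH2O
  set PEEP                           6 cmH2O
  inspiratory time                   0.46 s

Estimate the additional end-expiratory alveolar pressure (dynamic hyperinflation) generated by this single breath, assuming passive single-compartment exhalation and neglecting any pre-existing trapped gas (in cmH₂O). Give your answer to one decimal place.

3.7

Flow: 63 L/min ÷ 60 = 1.05 L/s.
Vt = flow × Ti = 1.05 L/s × 0.46 s × 1000 mL/L = 483.0 mL.
R = (PIP − Pplat)/V̇ = (35.9 − 12.8) / 1.05 = 23.1/1.05 = 22.0 cmH2O·s/L.
C = Vt/(Pplat − PEEP) = 483.0 / (12.8 − 6) = 483.0/6.8 = 71.029 mL/cmH2O.
τ = R × C = 22.0 × 0.07103 L/cmH2O = 1.563 s.
Fraction remaining = e^(−Te/τ) = e^(−0.95/1.563) = 0.5445; trapped volume = 483.0 × 0.5445 = 262.99 mL.
Additional alveolar pressure from trapping ≈ V_trapped / C = 262.99 / 71.029 = 3.703 cmH2O.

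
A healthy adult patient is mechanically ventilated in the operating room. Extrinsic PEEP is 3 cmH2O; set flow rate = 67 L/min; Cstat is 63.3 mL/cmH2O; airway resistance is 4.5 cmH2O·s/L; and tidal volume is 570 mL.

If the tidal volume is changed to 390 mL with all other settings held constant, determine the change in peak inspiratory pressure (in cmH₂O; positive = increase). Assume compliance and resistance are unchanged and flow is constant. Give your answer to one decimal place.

PIP = Vt/C + R·V̇ + PEEP (constant-flow equation of motion).
Only the elastic term changes: ΔPIP = ΔVt / C = (390 − 570) / 63.3 = -2.844 cmH2O.

-2.8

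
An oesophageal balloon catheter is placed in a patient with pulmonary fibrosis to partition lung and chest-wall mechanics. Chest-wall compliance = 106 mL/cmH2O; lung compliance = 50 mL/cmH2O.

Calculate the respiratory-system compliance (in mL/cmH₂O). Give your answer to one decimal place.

34.0

Lung and chest wall are elastances in series: 1/Crs = 1/CL + 1/Ccw.
1/Crs = 1/50 + 1/106 = 0.02943.
Crs = 33.979 mL/cmH2O.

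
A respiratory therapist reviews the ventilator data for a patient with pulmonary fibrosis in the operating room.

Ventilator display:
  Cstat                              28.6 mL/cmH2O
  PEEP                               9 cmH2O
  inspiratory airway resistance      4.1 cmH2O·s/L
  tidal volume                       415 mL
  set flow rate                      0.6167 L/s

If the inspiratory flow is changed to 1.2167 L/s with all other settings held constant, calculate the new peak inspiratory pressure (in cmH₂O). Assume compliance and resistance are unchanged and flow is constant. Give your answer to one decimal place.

PIP = Vt/C + R·V̇ + PEEP (constant-flow equation of motion).
Only the resistive term changes: ΔPIP = R × ΔV̇ = 4.1 × (1.2167 − 0.6167) = 4.1 × 0.6 = 2.46 cmH2O.
Original PIP = 415/28.6 + 4.1×0.6167 + 9 = 26.039 cmH2O; new PIP = 26.039 + (2.46) = 28.499 cmH2O.

28.5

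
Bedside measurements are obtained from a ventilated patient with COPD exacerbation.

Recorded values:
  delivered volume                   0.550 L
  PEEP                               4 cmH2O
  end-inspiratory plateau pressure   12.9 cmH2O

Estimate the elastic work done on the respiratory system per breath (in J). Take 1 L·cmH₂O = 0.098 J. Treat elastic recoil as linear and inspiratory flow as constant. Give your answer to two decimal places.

0.24

Elastic work ≈ ½ × (Pplat − PEEP) × Vt = 0.5 × (12.9 − 4) × 0.550 L = 0.5 × 8.9 × 0.550 = 2.448 L·cmH2O.
× 0.098 J/(L·cmH2O) → 0.2399 J.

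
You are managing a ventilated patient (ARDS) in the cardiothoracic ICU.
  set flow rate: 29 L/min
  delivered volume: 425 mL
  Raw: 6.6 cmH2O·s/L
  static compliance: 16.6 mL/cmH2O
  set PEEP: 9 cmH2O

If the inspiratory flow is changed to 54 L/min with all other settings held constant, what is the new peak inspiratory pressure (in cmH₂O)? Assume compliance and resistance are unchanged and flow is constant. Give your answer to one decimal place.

40.5

Flow: 29 L/min ÷ 60 = 0.4833 L/s.
New flow: 54 L/min ÷ 60 = 0.9 L/s.
PIP = Vt/C + R·V̇ + PEEP (constant-flow equation of motion).
Only the resistive term changes: ΔPIP = R × ΔV̇ = 6.6 × (0.9 − 0.4833) = 6.6 × 0.4167 = 2.75 cmH2O.
Original PIP = 425/16.6 + 6.6×0.4833 + 9 = 37.792 cmH2O; new PIP = 37.792 + (2.75) = 40.542 cmH2O.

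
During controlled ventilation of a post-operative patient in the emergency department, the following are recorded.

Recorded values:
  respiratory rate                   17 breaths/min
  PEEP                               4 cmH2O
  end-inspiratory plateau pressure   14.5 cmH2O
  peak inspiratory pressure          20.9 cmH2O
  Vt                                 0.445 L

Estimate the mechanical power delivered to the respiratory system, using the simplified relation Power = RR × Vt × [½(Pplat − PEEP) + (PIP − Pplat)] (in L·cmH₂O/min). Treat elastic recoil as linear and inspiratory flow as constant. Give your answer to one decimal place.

Per-breath work = Vt × [½(Pplat−PEEP) + (PIP−Pplat)] = 0.445 × [0.5×10.5 + 6.4] = 0.445 × 11.65 = 5.184 L·cmH2O.
Power = 17 × 5.184 = 88.128 L·cmH2O/min.

88.1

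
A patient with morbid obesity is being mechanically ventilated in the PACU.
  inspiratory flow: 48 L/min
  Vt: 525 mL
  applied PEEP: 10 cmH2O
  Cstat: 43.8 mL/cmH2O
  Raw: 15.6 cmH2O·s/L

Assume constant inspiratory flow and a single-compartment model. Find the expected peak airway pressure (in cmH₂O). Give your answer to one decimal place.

34.5

Flow: 48 L/min ÷ 60 = 0.8 L/s.
Equation of motion (constant flow): PIP = Vt/C + R·V̇ + PEEP.
PIP = 525/43.8 + 15.6×0.8 + 10 = 11.986 + 12.48 + 10 = 34.466 cmH2O.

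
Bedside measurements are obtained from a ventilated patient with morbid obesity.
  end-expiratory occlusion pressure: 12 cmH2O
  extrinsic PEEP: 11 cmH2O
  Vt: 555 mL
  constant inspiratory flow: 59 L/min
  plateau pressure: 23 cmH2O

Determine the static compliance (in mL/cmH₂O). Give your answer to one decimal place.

50.5

End-expiratory occlusion gives total PEEP = 12 cmH2O (intrinsic PEEP = 12 − 11 = 1). Use total PEEP for the elastic gradient.
Cstat = Vt / (Pplat − PEEPtotal) = 555 / (23 − 12) = 555 / 11.0 = 50.455 mL/cmH2O.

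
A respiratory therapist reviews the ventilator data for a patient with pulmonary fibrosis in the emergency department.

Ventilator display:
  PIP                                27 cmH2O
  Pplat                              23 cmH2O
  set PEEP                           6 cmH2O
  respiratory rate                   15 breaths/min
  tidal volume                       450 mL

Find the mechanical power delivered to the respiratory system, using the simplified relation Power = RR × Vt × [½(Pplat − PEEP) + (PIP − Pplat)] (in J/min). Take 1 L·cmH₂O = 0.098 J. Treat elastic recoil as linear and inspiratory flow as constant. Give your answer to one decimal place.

Per-breath work = Vt × [½(Pplat−PEEP) + (PIP−Pplat)] = 0.450 × [0.5×17.0 + 4.0] = 0.450 × 12.5 = 5.625 L·cmH2O.
Power = 15 × 5.625 = 84.375 L·cmH2O/min.
× 0.098 J/(L·cmH2O) → 8.269 J/min.

8.3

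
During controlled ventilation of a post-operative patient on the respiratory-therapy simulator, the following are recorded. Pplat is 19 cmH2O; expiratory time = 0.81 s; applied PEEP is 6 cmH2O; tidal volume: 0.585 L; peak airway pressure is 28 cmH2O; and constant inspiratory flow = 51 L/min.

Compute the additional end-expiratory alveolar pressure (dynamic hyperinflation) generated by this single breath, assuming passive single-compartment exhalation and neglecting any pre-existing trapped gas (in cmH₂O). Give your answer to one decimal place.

2.4

Flow: 51 L/min ÷ 60 = 0.85 L/s.
R = (PIP − Pplat)/V̇ = (28 − 19) / 0.85 = 9.0/0.85 = 10.588 cmH2O·s/L.
C = Vt/(Pplat − PEEP) = 585.0 / (19 − 6) = 585.0/13.0 = 45.0 mL/cmH2O.
τ = R × C = 10.588 × 0.045 L/cmH2O = 0.4765 s.
Fraction remaining = e^(−Te/τ) = e^(−0.81/0.4765) = 0.1827; trapped volume = 585.0 × 0.1827 = 106.88 mL.
Additional alveolar pressure from trapping ≈ V_trapped / C = 106.88 / 45.0 = 2.375 cmH2O.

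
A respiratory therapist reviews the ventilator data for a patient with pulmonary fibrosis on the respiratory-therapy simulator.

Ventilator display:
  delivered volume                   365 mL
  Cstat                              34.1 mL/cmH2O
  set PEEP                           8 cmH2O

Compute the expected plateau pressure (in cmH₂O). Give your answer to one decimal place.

18.7

Pplat = PEEP + Vt / Cstat = 8 + 365 / 34.1 = 8 + 10.704 = 18.704 cmH2O.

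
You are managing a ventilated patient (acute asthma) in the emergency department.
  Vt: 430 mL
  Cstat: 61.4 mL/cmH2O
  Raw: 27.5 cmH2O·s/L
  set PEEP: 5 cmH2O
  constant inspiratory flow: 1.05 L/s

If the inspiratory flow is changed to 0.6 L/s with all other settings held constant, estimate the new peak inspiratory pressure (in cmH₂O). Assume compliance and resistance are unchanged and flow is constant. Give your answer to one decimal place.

PIP = Vt/C + R·V̇ + PEEP (constant-flow equation of motion).
Only the resistive term changes: ΔPIP = R × ΔV̇ = 27.5 × (0.6 − 1.05) = 27.5 × -0.45 = -12.375 cmH2O.
Original PIP = 430/61.4 + 27.5×1.05 + 5 = 40.878 cmH2O; new PIP = 40.878 + (-12.375) = 28.503 cmH2O.

28.5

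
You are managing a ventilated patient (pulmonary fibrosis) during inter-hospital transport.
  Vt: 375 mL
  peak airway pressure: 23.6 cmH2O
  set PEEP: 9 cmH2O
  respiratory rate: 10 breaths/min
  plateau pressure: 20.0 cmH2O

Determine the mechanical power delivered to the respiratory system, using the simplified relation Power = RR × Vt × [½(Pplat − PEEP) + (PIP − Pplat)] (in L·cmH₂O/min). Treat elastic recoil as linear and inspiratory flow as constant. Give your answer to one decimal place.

34.1

Per-breath work = Vt × [½(Pplat−PEEP) + (PIP−Pplat)] = 0.375 × [0.5×11.0 + 3.6] = 0.375 × 9.1 = 3.413 L·cmH2O.
Power = 10 × 3.413 = 34.13 L·cmH2O/min.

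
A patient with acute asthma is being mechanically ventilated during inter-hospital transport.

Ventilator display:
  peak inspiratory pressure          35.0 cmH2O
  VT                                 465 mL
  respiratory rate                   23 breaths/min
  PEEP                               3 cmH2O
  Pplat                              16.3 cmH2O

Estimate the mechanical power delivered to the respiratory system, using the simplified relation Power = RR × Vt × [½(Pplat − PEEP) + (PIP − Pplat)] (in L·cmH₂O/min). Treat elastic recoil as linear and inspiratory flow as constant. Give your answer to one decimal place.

Per-breath work = Vt × [½(Pplat−PEEP) + (PIP−Pplat)] = 0.465 × [0.5×13.3 + 18.7] = 0.465 × 25.35 = 11.788 L·cmH2O.
Power = 23 × 11.788 = 271.12 L·cmH2O/min.

271.1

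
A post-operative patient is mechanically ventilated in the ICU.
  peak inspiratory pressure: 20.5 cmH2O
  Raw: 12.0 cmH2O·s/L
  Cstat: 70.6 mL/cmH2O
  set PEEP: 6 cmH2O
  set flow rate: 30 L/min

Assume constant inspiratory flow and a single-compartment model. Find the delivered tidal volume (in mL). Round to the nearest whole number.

600

Flow: 30 L/min ÷ 60 = 0.5 L/s.
Equation of motion (constant flow): PIP = Vt/C + R·V̇ + PEEP.
Vt/C = PIP − R·V̇ − PEEP = 20.5 − 6.0 − 6 = 8.5 cmH2O.
Vt = C × 8.5 = 70.6 × 8.5 = 600.1 mL.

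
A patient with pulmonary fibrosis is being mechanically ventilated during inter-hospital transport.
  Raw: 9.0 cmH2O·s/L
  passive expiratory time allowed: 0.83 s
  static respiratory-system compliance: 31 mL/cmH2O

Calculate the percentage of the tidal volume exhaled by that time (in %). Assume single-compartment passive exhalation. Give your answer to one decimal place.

τ = R × C = 9.0 × 31 mL/cmH2O = 9.0 × 0.031 L/cmH2O = 0.279 s.
Passive exhalation: V(t)/V₀ = e^(−t/τ) = e^(−0.83/0.279) = 0.05105.
Fraction exhaled = 1 − 0.05105 = 0.949 → 94.9%.

94.9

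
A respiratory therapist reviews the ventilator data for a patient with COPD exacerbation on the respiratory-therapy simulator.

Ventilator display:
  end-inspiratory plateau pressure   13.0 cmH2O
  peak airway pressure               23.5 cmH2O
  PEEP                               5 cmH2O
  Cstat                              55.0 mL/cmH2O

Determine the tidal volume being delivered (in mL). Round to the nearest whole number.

440

Vt = Cstat × (Pplat − PEEP) = 55.0 × (13.0 − 5) = 55.0 × 8.0 = 440.0 mL.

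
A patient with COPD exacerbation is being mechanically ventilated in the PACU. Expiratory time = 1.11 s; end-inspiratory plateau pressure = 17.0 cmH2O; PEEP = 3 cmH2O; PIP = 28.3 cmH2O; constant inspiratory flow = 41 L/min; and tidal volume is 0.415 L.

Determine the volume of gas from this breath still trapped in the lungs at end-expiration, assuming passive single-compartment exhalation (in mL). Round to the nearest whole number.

Flow: 41 L/min ÷ 60 = 0.6833 L/s.
R = (PIP − Pplat)/V̇ = (28.3 − 17.0) / 0.6833 = 11.3/0.6833 = 16.537 cmH2O·s/L.
C = Vt/(Pplat − PEEP) = 415.0 / (17.0 − 3) = 415.0/14.0 = 29.643 mL/cmH2O.
τ = R × C = 16.537 × 0.02964 L/cmH2O = 0.4902 s.
Fraction remaining = e^(−Te/τ) = e^(−1.11/0.4902) = 0.1039.
Trapped volume = 415.0 × 0.1039 = 43.119 mL.

43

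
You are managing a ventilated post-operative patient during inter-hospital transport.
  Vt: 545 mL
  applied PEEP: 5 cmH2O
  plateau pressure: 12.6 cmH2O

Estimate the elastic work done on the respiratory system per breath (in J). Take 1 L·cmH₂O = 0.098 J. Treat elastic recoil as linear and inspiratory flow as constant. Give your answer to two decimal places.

0.20

Elastic work ≈ ½ × (Pplat − PEEP) × Vt = 0.5 × (12.6 − 5) × 0.545 L = 0.5 × 7.6 × 0.545 = 2.071 L·cmH2O.
× 0.098 J/(L·cmH2O) → 0.203 J.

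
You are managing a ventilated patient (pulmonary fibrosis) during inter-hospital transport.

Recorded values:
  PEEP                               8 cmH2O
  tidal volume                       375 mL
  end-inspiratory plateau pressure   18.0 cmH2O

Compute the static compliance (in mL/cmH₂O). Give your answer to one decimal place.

Cstat = Vt / (Pplat − PEEP) = 375 / (18.0 − 8) = 375 / 10.0 = 37.5 mL/cmH2O.

37.5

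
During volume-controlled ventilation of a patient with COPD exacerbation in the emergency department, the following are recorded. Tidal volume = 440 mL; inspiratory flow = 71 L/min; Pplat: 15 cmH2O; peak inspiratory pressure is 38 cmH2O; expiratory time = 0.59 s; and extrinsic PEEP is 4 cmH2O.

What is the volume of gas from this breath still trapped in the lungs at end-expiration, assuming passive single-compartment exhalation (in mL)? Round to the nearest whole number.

206

Flow: 71 L/min ÷ 60 = 1.1833 L/s.
R = (PIP − Pplat)/V̇ = (38 − 15) / 1.1833 = 23.0/1.1833 = 19.437 cmH2O·s/L.
C = Vt/(Pplat − PEEP) = 440.0 / (15 − 4) = 440.0/11.0 = 40.0 mL/cmH2O.
τ = R × C = 19.437 × 0.04 L/cmH2O = 0.7775 s.
Fraction remaining = e^(−Te/τ) = e^(−0.59/0.7775) = 0.4682.
Trapped volume = 440.0 × 0.4682 = 206.01 mL.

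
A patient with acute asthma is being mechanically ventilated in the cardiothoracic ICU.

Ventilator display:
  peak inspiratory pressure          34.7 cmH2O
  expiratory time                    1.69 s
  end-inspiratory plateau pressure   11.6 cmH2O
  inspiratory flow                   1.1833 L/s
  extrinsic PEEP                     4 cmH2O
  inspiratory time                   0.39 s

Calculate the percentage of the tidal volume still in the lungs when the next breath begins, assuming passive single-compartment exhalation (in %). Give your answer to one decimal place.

24.0

Vt = flow × Ti = 1.1833 L/s × 0.39 s × 1000 mL/L = 461.49 mL.
R = (PIP − Pplat)/V̇ = (34.7 − 11.6) / 1.1833 = 23.1/1.1833 = 19.522 cmH2O·s/L.
C = Vt/(Pplat − PEEP) = 461.49 / (11.6 − 4) = 461.49/7.6 = 60.722 mL/cmH2O.
τ = R × C = 19.522 × 0.06072 L/cmH2O = 1.185 s.
Fraction remaining at end-expiration = e^(−Te/τ) = e^(−1.69/1.185) = 0.2402 → 24.02%.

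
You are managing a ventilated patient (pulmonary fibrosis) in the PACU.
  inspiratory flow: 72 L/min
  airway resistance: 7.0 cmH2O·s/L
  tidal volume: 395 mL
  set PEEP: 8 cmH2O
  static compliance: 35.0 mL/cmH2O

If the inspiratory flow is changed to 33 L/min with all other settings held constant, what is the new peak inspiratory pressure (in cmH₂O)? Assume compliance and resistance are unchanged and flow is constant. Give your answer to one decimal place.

Flow: 72 L/min ÷ 60 = 1.2 L/s.
New flow: 33 L/min ÷ 60 = 0.55 L/s.
PIP = Vt/C + R·V̇ + PEEP (constant-flow equation of motion).
Only the resistive term changes: ΔPIP = R × ΔV̇ = 7.0 × (0.55 − 1.2) = 7.0 × -0.65 = -4.55 cmH2O.
Original PIP = 395/35.0 + 7.0×1.2 + 8 = 27.686 cmH2O; new PIP = 27.686 + (-4.55) = 23.136 cmH2O.

23.1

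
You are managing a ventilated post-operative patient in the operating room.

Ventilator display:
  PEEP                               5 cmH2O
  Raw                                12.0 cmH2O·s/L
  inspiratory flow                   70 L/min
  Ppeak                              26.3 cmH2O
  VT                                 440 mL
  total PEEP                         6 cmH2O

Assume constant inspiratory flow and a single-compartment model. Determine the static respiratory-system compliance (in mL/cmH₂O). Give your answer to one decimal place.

Flow: 70 L/min ÷ 60 = 1.1667 L/s.
Total PEEP = 6 cmH2O (set 5 + intrinsic 1); this is the baseline alveolar pressure.
Equation of motion (constant flow): PIP = Vt/C + R·V̇ + PEEP.
Vt/C = PIP − R·V̇ − PEEP = 26.3 − 12.0×1.1667 − 6 = 26.3 − 14.0 − 6 = 6.3 cmH2O.
C = Vt / 6.3 = 440 / 6.3 = 69.841 mL/cmH2O.

69.8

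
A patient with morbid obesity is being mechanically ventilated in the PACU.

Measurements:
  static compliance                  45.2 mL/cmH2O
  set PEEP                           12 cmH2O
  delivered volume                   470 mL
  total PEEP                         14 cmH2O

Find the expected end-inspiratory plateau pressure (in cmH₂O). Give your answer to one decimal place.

End-expiratory occlusion gives total PEEP = 14 cmH2O (intrinsic PEEP = 14 − 12 = 2). Use total PEEP for the elastic gradient.
Pplat = PEEPtotal + Vt / Cstat = 14 + 470 / 45.2 = 14 + 10.398 = 24.398 cmH2O.

24.4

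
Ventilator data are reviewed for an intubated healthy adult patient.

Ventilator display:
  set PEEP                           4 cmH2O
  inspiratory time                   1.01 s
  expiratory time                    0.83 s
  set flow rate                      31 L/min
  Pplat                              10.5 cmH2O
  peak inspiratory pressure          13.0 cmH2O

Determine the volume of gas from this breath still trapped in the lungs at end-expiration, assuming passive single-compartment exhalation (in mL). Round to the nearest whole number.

62

Flow: 31 L/min ÷ 60 = 0.5167 L/s.
Vt = flow × Ti = 0.5167 L/s × 1.01 s × 1000 mL/L = 521.87 mL.
R = (PIP − Pplat)/V̇ = (13.0 − 10.5) / 0.5167 = 2.5/0.5167 = 4.838 cmH2O·s/L.
C = Vt/(Pplat − PEEP) = 521.87 / (10.5 − 4) = 521.87/6.5 = 80.288 mL/cmH2O.
τ = R × C = 4.838 × 0.08029 L/cmH2O = 0.3884 s.
Fraction remaining = e^(−Te/τ) = e^(−0.83/0.3884) = 0.118.
Trapped volume = 521.87 × 0.118 = 61.581 mL.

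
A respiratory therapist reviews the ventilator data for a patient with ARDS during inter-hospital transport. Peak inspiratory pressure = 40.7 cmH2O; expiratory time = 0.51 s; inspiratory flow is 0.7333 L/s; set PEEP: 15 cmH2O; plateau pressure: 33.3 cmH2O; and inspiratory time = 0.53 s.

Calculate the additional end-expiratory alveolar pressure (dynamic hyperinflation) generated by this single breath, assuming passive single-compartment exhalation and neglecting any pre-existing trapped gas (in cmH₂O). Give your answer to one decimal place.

1.7

Vt = flow × Ti = 0.7333 L/s × 0.53 s × 1000 mL/L = 388.65 mL.
R = (PIP − Pplat)/V̇ = (40.7 − 33.3) / 0.7333 = 7.4/0.7333 = 10.091 cmH2O·s/L.
C = Vt/(Pplat − PEEP) = 388.65 / (33.3 − 15) = 388.65/18.3 = 21.238 mL/cmH2O.
τ = R × C = 10.091 × 0.02124 L/cmH2O = 0.2143 s.
Fraction remaining = e^(−Te/τ) = e^(−0.51/0.2143) = 0.09257; trapped volume = 388.65 × 0.09257 = 35.977 mL.
Additional alveolar pressure from trapping ≈ V_trapped / C = 35.977 / 21.238 = 1.694 cmH2O.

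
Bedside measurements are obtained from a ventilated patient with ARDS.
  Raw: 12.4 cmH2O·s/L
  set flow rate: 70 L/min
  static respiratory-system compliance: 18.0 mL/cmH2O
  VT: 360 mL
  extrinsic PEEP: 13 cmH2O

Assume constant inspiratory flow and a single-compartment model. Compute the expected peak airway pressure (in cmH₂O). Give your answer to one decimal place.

47.5

Flow: 70 L/min ÷ 60 = 1.1667 L/s.
Equation of motion (constant flow): PIP = Vt/C + R·V̇ + PEEP.
PIP = 360/18.0 + 12.4×1.1667 + 13 = 20.0 + 14.467 + 13 = 47.467 cmH2O.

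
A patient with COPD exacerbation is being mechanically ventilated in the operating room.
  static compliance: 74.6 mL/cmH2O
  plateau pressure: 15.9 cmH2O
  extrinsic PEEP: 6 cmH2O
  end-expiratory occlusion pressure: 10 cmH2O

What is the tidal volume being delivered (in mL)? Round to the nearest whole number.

End-expiratory occlusion gives total PEEP = 10 cmH2O (intrinsic PEEP = 10 − 6 = 4). Use total PEEP for the elastic gradient.
Vt = Cstat × (Pplat − PEEPtotal) = 74.6 × (15.9 − 10) = 74.6 × 5.9 = 440.14 mL.

440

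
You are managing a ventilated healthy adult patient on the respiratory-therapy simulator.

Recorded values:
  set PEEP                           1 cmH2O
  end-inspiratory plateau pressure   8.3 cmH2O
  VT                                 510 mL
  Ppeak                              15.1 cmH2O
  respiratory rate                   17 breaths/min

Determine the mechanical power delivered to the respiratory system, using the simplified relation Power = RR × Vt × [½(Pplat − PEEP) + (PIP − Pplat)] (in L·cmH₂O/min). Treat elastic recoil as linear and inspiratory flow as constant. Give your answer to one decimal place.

Per-breath work = Vt × [½(Pplat−PEEP) + (PIP−Pplat)] = 0.510 × [0.5×7.3 + 6.8] = 0.510 × 10.45 = 5.33 L·cmH2O.
Power = 17 × 5.33 = 90.61 L·cmH2O/min.

90.6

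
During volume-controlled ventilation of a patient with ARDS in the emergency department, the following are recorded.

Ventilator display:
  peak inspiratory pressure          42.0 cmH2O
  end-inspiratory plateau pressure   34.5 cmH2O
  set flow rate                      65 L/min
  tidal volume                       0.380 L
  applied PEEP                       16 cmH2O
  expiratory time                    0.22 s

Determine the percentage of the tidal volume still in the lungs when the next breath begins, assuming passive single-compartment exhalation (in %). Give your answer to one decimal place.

Flow: 65 L/min ÷ 60 = 1.0833 L/s.
R = (PIP − Pplat)/V̇ = (42.0 − 34.5) / 1.0833 = 7.5/1.0833 = 6.923 cmH2O·s/L.
C = Vt/(Pplat − PEEP) = 380.0 / (34.5 − 16) = 380.0/18.5 = 20.541 mL/cmH2O.
τ = R × C = 6.923 × 0.02054 L/cmH2O = 0.1422 s.
Fraction remaining at end-expiration = e^(−Te/τ) = e^(−0.22/0.1422) = 0.2129 → 21.29%.

21.3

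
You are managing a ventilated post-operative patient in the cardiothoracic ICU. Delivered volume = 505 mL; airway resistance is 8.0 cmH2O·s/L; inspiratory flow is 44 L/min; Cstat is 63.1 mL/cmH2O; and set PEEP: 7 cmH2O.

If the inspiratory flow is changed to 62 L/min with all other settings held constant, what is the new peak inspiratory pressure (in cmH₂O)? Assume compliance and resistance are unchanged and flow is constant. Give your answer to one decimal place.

Flow: 44 L/min ÷ 60 = 0.7333 L/s.
New flow: 62 L/min ÷ 60 = 1.0333 L/s.
PIP = Vt/C + R·V̇ + PEEP (constant-flow equation of motion).
Only the resistive term changes: ΔPIP = R × ΔV̇ = 8.0 × (1.0333 − 0.7333) = 8.0 × 0.3 = 2.4 cmH2O.
Original PIP = 505/63.1 + 8.0×0.7333 + 7 = 20.87 cmH2O; new PIP = 20.87 + (2.4) = 23.27 cmH2O.

23.3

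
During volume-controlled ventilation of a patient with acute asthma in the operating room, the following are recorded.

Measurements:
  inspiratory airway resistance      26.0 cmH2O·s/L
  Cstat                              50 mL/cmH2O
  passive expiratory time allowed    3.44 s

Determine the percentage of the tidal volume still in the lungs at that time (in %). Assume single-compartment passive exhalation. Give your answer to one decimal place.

τ = R × C = 26.0 × 50 mL/cmH2O = 26.0 × 0.050 L/cmH2O = 1.3 s.
Passive exhalation: V(t)/V₀ = e^(−t/τ) = e^(−3.44/1.3) = 0.07092.
Fraction remaining = 0.07092 → 7.092%.

7.1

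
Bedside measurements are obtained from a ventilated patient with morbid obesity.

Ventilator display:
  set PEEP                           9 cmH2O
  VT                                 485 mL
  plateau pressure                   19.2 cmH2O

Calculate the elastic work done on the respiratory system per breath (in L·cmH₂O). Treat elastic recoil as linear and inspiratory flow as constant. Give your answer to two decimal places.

Elastic work ≈ ½ × (Pplat − PEEP) × Vt = 0.5 × (19.2 − 9) × 0.485 L = 0.5 × 10.2 × 0.485 = 2.474 L·cmH2O.

2.47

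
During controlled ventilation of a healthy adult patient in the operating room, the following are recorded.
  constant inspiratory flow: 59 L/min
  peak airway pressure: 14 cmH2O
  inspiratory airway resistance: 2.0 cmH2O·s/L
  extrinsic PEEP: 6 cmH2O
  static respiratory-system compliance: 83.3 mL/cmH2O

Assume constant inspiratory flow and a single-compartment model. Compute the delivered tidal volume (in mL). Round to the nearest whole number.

Flow: 59 L/min ÷ 60 = 0.9833 L/s.
Equation of motion (constant flow): PIP = Vt/C + R·V̇ + PEEP.
Vt/C = PIP − R·V̇ − PEEP = 14 − 1.967 − 6 = 6.033 cmH2O.
Vt = C × 6.033 = 83.3 × 6.033 = 502.55 mL.

503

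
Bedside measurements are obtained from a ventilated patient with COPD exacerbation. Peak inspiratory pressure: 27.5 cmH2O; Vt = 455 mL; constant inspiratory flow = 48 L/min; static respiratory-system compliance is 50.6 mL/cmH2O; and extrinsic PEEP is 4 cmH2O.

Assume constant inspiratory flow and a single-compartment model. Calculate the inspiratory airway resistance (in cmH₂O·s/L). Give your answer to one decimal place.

18.1

Flow: 48 L/min ÷ 60 = 0.8 L/s.
Equation of motion (constant flow): PIP = Vt/C + R·V̇ + PEEP.
R·V̇ = PIP − Vt/C − PEEP = 27.5 − 455/50.6 − 4 = 27.5 − 8.992 − 4 = 14.508 cmH2O.
R = 14.508 / 0.8 = 18.135 cmH2O·s/L.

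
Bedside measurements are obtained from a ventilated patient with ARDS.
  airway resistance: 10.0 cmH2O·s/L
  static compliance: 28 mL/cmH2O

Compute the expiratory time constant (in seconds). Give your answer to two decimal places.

τ = R × C = 10.0 × 28 mL/cmH2O = 10.0 × 0.028 L/cmH2O = 0.28 s.

0.28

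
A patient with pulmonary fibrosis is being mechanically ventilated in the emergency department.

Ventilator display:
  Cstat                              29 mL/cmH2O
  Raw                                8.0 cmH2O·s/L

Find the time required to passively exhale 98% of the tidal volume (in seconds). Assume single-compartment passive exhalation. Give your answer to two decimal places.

0.91

τ = R × C = 8.0 × 29 mL/cmH2O = 8.0 × 0.029 L/cmH2O = 0.232 s.
Exhaled fraction f = 1 − e^(−t/τ) → t = −τ·ln(1 − f) = −0.232·ln(0.02) = 0.9076 s.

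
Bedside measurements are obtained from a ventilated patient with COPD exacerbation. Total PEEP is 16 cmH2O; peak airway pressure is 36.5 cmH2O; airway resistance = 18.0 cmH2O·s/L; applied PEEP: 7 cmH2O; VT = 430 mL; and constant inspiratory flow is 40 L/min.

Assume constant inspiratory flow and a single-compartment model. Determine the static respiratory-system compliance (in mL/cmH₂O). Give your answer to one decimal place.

Flow: 40 L/min ÷ 60 = 0.6667 L/s.
Total PEEP = 16 cmH2O (set 7 + intrinsic 9); this is the baseline alveolar pressure.
Equation of motion (constant flow): PIP = Vt/C + R·V̇ + PEEP.
Vt/C = PIP − R·V̇ − PEEP = 36.5 − 18.0×0.6667 − 16 = 36.5 − 12.001 − 16 = 8.499 cmH2O.
C = Vt / 8.499 = 430 / 8.499 = 50.594 mL/cmH2O.

50.6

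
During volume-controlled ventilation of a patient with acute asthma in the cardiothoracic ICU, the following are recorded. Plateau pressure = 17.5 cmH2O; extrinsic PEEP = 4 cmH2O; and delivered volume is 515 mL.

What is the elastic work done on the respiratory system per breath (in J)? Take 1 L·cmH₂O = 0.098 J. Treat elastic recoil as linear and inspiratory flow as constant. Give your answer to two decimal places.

Elastic work ≈ ½ × (Pplat − PEEP) × Vt = 0.5 × (17.5 − 4) × 0.515 L = 0.5 × 13.5 × 0.515 = 3.476 L·cmH2O.
× 0.098 J/(L·cmH2O) → 0.3406 J.

0.34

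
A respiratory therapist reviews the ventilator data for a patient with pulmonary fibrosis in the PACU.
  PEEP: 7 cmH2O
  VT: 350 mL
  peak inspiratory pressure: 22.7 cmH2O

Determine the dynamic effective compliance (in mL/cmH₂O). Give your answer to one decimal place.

Dynamic compliance = Vt / (PIP − PEEP) = 350 / (22.7 − 7) = 350 / 15.7 = 22.293 mL/cmH2O.

22.3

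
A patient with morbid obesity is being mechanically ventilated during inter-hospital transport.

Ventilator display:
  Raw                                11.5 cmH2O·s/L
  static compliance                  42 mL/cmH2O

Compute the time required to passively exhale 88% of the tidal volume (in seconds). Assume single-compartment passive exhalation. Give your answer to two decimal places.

1.02

τ = R × C = 11.5 × 42 mL/cmH2O = 11.5 × 0.042 L/cmH2O = 0.483 s.
Exhaled fraction f = 1 − e^(−t/τ) → t = −τ·ln(1 − f) = −0.483·ln(0.12) = 1.024 s.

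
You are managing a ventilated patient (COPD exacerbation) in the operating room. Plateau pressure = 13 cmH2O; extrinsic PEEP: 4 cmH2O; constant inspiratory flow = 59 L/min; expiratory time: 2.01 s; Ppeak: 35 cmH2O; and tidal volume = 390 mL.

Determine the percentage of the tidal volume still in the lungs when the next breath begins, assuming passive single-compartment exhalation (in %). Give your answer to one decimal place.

12.6

Flow: 59 L/min ÷ 60 = 0.9833 L/s.
R = (PIP − Pplat)/V̇ = (35 − 13) / 0.9833 = 22.0/0.9833 = 22.374 cmH2O·s/L.
C = Vt/(Pplat − PEEP) = 390.0 / (13 − 4) = 390.0/9.0 = 43.333 mL/cmH2O.
τ = R × C = 22.374 × 0.04333 L/cmH2O = 0.9695 s.
Fraction remaining at end-expiration = e^(−Te/τ) = e^(−2.01/0.9695) = 0.1258 → 12.58%.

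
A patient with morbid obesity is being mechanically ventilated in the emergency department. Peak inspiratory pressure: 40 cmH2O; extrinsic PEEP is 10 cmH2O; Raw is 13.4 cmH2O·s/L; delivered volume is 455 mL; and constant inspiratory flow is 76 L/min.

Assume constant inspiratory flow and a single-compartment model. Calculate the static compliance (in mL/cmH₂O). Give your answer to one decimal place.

Flow: 76 L/min ÷ 60 = 1.2667 L/s.
Equation of motion (constant flow): PIP = Vt/C + R·V̇ + PEEP.
Vt/C = PIP − R·V̇ − PEEP = 40 − 13.4×1.2667 − 10 = 40 − 16.974 − 10 = 13.026 cmH2O.
C = Vt / 13.026 = 455 / 13.026 = 34.93 mL/cmH2O.

34.9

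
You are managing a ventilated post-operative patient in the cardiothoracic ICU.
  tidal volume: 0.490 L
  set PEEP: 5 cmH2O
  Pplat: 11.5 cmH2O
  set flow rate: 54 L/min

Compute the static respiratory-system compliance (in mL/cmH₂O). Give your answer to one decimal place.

Cstat = Vt / (Pplat − PEEP) = 490 / (11.5 − 5) = 490 / 6.5 = 75.385 mL/cmH2O.

75.4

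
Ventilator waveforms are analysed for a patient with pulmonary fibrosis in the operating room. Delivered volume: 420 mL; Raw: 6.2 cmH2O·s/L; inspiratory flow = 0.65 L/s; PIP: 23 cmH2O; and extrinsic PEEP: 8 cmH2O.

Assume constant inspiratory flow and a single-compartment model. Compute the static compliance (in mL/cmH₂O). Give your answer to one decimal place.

38.3

Equation of motion (constant flow): PIP = Vt/C + R·V̇ + PEEP.
Vt/C = PIP − R·V̇ − PEEP = 23 − 6.2×0.65 − 8 = 23 − 4.03 − 8 = 10.97 cmH2O.
C = Vt / 10.97 = 420 / 10.97 = 38.286 mL/cmH2O.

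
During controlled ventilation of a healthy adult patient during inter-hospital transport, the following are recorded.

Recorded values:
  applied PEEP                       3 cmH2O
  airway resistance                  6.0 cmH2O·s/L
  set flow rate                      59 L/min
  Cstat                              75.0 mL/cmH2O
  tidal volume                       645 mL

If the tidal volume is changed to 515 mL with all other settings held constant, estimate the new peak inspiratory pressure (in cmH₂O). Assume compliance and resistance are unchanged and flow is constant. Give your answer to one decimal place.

Flow: 59 L/min ÷ 60 = 0.9833 L/s.
PIP = Vt/C + R·V̇ + PEEP (constant-flow equation of motion).
Only the elastic term changes: ΔPIP = ΔVt / C = (515 − 645) / 75.0 = -1.733 cmH2O.
Original PIP = 645/75.0 + 6.0×0.9833 + 3 = 17.5 cmH2O; new PIP = 17.5 + (-1.733) = 15.767 cmH2O.

15.8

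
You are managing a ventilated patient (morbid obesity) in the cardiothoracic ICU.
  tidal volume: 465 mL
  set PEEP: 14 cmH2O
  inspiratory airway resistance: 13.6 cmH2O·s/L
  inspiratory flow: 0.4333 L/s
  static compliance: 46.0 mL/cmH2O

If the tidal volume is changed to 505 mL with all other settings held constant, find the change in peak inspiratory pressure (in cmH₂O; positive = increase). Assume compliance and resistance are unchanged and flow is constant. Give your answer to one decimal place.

0.9

PIP = Vt/C + R·V̇ + PEEP (constant-flow equation of motion).
Only the elastic term changes: ΔPIP = ΔVt / C = (505 − 465) / 46.0 = 0.8696 cmH2O.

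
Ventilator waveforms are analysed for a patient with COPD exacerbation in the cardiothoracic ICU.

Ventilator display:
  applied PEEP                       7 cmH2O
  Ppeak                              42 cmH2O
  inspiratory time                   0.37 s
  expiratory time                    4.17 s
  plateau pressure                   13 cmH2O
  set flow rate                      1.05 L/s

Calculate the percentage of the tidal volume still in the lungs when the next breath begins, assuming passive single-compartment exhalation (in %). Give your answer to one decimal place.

9.7

Vt = flow × Ti = 1.05 L/s × 0.37 s × 1000 mL/L = 388.5 mL.
R = (PIP − Pplat)/V̇ = (42 − 13) / 1.05 = 29.0/1.05 = 27.619 cmH2O·s/L.
C = Vt/(Pplat − PEEP) = 388.5 / (13 − 7) = 388.5/6.0 = 64.75 mL/cmH2O.
τ = R × C = 27.619 × 0.06475 L/cmH2O = 1.788 s.
Fraction remaining at end-expiration = e^(−Te/τ) = e^(−4.17/1.788) = 0.09708 → 9.708%.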